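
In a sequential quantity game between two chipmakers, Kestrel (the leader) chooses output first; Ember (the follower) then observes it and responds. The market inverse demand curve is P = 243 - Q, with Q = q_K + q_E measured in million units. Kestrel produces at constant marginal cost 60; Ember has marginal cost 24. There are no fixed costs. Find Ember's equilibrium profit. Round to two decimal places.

5292.56

The follower Ember best-responds to any q_K: π_E = (243 - Q)q_E - 24q_E.
Follower FOC: 219 - q_K - 2q_E = 0, so q_E(q_K) = (219 - q_K)/2.
Kestrel substitutes q_E(q_K) into its own profit: π_K = q_K(243 - q_K - (219 - q_K)/2) - 60q_K = (267/2 - (1/2)q_K)q_K - 60q_K.
The leader's first-order condition 147/2 - q_K = 0 yields q_K = 147/2.
Then q_E = (219 - 147/2)/2 = 291/4.
Price P = 243 - 585/4 = 387/4.
Ember's profit: (387/4 - 24)·(291/4) = 5292.5625.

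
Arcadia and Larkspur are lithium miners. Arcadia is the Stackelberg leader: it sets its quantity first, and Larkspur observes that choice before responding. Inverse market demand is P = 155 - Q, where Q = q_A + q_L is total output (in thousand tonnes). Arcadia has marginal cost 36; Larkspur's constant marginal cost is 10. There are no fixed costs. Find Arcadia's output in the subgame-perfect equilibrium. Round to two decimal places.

Solve by backward induction. Given q_A, the follower Larkspur maximises π_L = (155 - q_A - q_L)q_L - 10q_L.
∂π_L/∂q_L = 145 - q_A - 2q_L = 0 gives the reaction function q_L = (145 - q_A)/2.
Arcadia substitutes q_L(q_A) into its own profit: π_A = q_A(155 - q_A - (145 - q_A)/2) - 36q_A = (165/2 - (1/2)q_A)q_A - 36q_A.
Leader FOC: 93/2 - q_A = 0, so q_A = 93/2.
Then q_L = (145 - 93/2)/2 = 197/4.

46.50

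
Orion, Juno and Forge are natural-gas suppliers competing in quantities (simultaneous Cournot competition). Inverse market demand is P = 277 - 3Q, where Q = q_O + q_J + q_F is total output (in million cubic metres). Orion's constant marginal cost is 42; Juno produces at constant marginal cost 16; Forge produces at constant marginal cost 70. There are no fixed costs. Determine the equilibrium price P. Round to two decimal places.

Orion's profit: π_O = (277 - 3Q)q_O - (42q_O). Setting ∂π_O/∂q_O = 0: 235 - 6q_O - 3(q_J + q_F) = 0.
Juno's profit: π_J = (277 - 3Q)q_J - (16q_J). Setting ∂π_J/∂q_J = 0: 261 - 6q_J - 3(q_O + q_F) = 0.
Forge's profit: π_F = (277 - 3Q)q_F - (70q_F). Setting ∂π_F/∂q_F = 0: 207 - 6q_F - 3(q_O + q_J) = 0.
Adding the 3 conditions: 703 − 6Q − 6Q = 0, i.e. Q = 703/12.
Back-substituting: q_O = (235 − 703/4)/3 = 79/4, q_J = (261 − 703/4)/3 = 341/12, q_F = (207 − 703/4)/3 = 125/12.
Total output Q = 703/12, so price P = 277 - 3·(703/12) = 405/4.

101.25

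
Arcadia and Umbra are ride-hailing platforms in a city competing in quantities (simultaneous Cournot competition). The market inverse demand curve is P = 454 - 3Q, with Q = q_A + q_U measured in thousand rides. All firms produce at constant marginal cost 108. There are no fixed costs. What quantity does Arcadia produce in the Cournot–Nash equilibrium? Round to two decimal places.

Each firm earns π_i = (454 - 3Q)q_i - 108q_i.
Setting ∂π_i/∂q_i = 0 with rivals' quantities fixed: 346 - 6q_i - 3q_j = 0.
With identical firms every q_j equals q_i, so q_j = q_i and 346 = 9q_i, giving q_i = 346/9.

38.44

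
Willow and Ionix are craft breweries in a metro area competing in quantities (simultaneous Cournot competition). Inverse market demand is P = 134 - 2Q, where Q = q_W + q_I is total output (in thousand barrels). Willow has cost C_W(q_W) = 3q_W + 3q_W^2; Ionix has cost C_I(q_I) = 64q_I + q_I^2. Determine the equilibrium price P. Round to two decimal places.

95.29

Willow's profit: π_W = (134 - 2Q)q_W - (3q_W + 3q_W²). Setting ∂π_W/∂q_W = 0: 131 - 10q_W - 2(q_I) = 0.
Ionix's profit: π_I = (134 - 2Q)q_I - (64q_I + q_I²). Setting ∂π_I/∂q_I = 0: 70 - 6q_I - 2(q_W) = 0.
Best responses: q_W = (131 - 2q_I)/10, q_I = (70 - 2q_W)/6.
Substituting one into the other gives q_W = 323/28 and q_I = 219/28.
Total output Q = 271/14, so price P = 134 - 2·(271/14) = 667/7.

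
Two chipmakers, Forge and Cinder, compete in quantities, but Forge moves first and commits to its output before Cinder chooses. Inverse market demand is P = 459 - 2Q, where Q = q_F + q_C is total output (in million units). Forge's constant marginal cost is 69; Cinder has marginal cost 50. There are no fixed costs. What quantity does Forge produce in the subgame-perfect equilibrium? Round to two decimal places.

92.75

Solve by backward induction. Given q_F, the follower Cinder maximises π_C = (459 - 2q_F - 2q_C)q_C - 50q_C.
Follower FOC: 409 - 2q_F - 4q_C = 0, so q_C(q_F) = (409 - 2q_F)/4.
The leader anticipates this reaction. Substituting into P = 459 - 2Q gives P = 509/2 - q_F, so π_F = (509/2 - q_F)q_F - 69q_F.
The leader's first-order condition 371/2 - 2q_F = 0 yields q_F = 371/4.
Then q_C = (409 - 2·(371/4))/4 = 447/8.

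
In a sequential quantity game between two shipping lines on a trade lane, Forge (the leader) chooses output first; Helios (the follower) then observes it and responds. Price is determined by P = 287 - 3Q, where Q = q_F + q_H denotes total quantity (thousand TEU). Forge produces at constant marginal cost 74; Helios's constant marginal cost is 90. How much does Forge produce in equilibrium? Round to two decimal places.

Solve by backward induction. Given q_F, the follower Helios maximises π_H = (287 - 3q_F - 3q_H)q_H - 90q_H.
Setting the follower's marginal profit to zero, 197 - 3q_F - 6q_H = 0, i.e. q_H = (197 - 3q_F)/6.
The leader anticipates this reaction. Substituting into P = 287 - 3Q gives P = 377/2 - (3/2)q_F, so π_F = (377/2 - (3/2)q_F)q_F - 74q_F.
The leader's first-order condition 229/2 - 3q_F = 0 yields q_F = 229/6.
Then q_H = (197 - 3·(229/6))/6 = 55/4.

38.17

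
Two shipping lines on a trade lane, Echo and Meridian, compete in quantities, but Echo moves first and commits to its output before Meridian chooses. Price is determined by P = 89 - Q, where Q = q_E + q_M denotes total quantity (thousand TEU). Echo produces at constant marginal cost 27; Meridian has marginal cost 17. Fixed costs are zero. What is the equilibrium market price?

Solve by backward induction. Given q_E, the follower Meridian maximises π_M = (89 - q_E - q_M)q_M - 17q_M.
Setting the follower's marginal profit to zero, 72 - q_E - 2q_M = 0, i.e. q_M = (72 - q_E)/2.
Echo substitutes q_M(q_E) into its own profit: π_E = q_E(89 - q_E - (72 - q_E)/2) - 27q_E = (53 - (1/2)q_E)q_E - 27q_E.
Leader FOC: 26 - q_E = 0, so q_E = 26.
Then q_M = (72 - 26)/2 = 23.
Total output Q = 49, so price P = 89 - 49 = 40.

40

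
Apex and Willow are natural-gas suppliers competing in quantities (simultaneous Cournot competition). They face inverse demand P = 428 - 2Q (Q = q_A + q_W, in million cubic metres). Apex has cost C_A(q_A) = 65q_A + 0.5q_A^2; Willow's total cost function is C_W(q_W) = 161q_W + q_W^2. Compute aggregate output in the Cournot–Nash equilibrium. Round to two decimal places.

86.65

Apex's profit: π_A = (428 - 2Q)q_A - (65q_A + (1/2)q_A²). Setting ∂π_A/∂q_A = 0: 363 - 5q_A - 2(q_W) = 0.
Willow's profit: π_W = (428 - 2Q)q_W - (161q_W + q_W²). Setting ∂π_W/∂q_W = 0: 267 - 6q_W - 2(q_A) = 0.
Best responses: q_A = (363 - 2q_W)/5, q_W = (267 - 2q_A)/6.
Substituting one into the other gives q_A = 822/13 and q_W = 609/26.
Total output Q = 822/13 + 609/26 = 86.6538.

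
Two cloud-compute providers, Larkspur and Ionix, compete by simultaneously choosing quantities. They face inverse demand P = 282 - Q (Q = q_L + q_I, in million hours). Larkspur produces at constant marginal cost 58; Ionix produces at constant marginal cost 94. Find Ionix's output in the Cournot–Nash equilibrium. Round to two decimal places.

50.67

Larkspur's profit: π_L = (282 - Q)q_L - (58q_L). Setting ∂π_L/∂q_L = 0: 224 - 2q_L - (q_I) = 0.
Ionix's profit: π_I = (282 - Q)q_I - (94q_I). Setting ∂π_I/∂q_I = 0: 188 - 2q_I - (q_L) = 0.
So q_L = (224 - q_I)/2 and q_I = (188 - q_L)/2.
Solving the pair: q_L = 260/3, q_I = 152/3.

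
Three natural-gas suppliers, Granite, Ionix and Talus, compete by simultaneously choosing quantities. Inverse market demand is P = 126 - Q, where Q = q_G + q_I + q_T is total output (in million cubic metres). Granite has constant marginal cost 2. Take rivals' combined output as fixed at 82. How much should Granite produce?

21

With rivals' combined output fixed at 82, Granite's profit is π_G = (126 - 82 - q_G)q_G - (2q_G) = (44 - q_G)q_G - (2q_G).
∂π_G/∂q_G = 42 - 2q_G = 0, so q_G = 21.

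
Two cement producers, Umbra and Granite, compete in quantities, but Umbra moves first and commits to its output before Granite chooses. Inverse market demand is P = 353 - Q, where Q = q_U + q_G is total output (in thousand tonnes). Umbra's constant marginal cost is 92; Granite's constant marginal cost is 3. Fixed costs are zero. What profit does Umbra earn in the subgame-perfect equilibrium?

Solve by backward induction. Given q_U, the follower Granite maximises π_G = (353 - q_U - q_G)q_G - 3q_G.
Follower FOC: 350 - q_U - 2q_G = 0, so q_G(q_U) = (350 - q_U)/2.
The leader anticipates this reaction. Substituting into P = 353 - Q gives P = 178 - (1/2)q_U, so π_U = (178 - (1/2)q_U)q_U - 92q_U.
Maximising: ∂π_U/∂q_U = 86 - q_U = 0, giving q_U = 86.
Then q_G = (350 - 86)/2 = 132.
Price P = 353 - 218 = 135.
Umbra's profit: (135 - 92)·86 = 3698.

3698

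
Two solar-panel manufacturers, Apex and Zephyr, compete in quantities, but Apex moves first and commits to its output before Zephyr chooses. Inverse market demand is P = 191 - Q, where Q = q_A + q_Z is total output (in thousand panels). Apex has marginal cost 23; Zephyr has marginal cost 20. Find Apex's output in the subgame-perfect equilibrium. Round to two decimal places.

Solve by backward induction. Given q_A, the follower Zephyr maximises π_Z = (191 - q_A - q_Z)q_Z - 20q_Z.
Setting the follower's marginal profit to zero, 171 - q_A - 2q_Z = 0, i.e. q_Z = (171 - q_A)/2.
Apex substitutes q_Z(q_A) into its own profit: π_A = q_A(191 - q_A - (171 - q_A)/2) - 23q_A = (211/2 - (1/2)q_A)q_A - 23q_A.
Maximising: ∂π_A/∂q_A = 165/2 - q_A = 0, giving q_A = 165/2.
Then q_Z = (171 - 165/2)/2 = 177/4.

82.50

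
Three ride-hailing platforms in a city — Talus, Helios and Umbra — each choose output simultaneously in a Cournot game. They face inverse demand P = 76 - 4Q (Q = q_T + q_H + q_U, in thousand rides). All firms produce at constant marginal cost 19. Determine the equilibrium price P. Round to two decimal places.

33.25

A representative firm's profit is π_i = q_i(76 - 4Q) - 19q_i.
First-order condition (treating rivals' output as given): 57 - 8q_i - 4·Σ_{j≠i} q_j = 0.
With identical firms every q_j equals q_i, so Σ_{j≠i} q_j = 2q_i and 57 = 16q_i, giving q_i = 57/16.
Total output Q = 171/16, so price P = 76 - 4·(171/16) = 133/4.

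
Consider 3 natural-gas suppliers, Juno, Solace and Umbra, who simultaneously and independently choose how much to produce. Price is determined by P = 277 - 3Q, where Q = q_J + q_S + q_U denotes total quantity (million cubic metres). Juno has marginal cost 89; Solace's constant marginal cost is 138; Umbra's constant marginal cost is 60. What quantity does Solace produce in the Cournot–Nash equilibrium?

Juno's profit: π_J = (277 - 3Q)q_J - (89q_J). Setting ∂π_J/∂q_J = 0: 188 - 6q_J - 3(q_S + q_U) = 0.
Solace's first-order condition: 139 - 6q_S - 3(q_J + q_U) = 0.
Umbra's first-order condition: 217 - 6q_U - 3(q_J + q_S) = 0.
Adding the 3 first-order conditions: 544 − 12Q = 0, so Q = 136/3.
Back-substituting: q_J = (188 − 136)/3 = 52/3, q_S = (139 − 136)/3 = 1, q_U = (217 − 136)/3 = 27.

1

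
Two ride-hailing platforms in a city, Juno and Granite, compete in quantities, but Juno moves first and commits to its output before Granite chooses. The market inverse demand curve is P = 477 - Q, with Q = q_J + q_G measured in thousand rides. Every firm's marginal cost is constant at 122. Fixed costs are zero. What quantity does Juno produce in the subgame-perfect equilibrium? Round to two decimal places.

Solve by backward induction. Given q_J, the follower Granite maximises π_G = (477 - q_J - q_G)q_G - 122q_G.
Setting the follower's marginal profit to zero, 355 - q_J - 2q_G = 0, i.e. q_G = (355 - q_J)/2.
The leader anticipates this reaction. Substituting into P = 477 - Q gives P = 599/2 - (1/2)q_J, so π_J = (599/2 - (1/2)q_J)q_J - 122q_J.
The leader's first-order condition 355/2 - q_J = 0 yields q_J = 355/2.
Then q_G = (355 - 355/2)/2 = 355/4.

177.50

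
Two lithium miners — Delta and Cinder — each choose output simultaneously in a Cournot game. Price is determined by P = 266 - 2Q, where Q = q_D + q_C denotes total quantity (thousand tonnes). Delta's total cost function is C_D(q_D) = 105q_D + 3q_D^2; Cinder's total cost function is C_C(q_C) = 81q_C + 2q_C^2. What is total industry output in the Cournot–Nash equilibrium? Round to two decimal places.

Delta's profit: π_D = (266 - 2Q)q_D - (105q_D + 3q_D²). Setting ∂π_D/∂q_D = 0: 161 - 10q_D - 2(q_C) = 0.
Cinder's first-order condition: 185 - 8q_C - 2(q_D) = 0.
So q_D = (161 - 2q_C)/10 and q_C = (185 - 2q_D)/8.
Substituting one into the other gives q_D = 459/38 and q_C = 382/19.
Total output Q = 459/38 + 382/19 = 1223/38.

32.18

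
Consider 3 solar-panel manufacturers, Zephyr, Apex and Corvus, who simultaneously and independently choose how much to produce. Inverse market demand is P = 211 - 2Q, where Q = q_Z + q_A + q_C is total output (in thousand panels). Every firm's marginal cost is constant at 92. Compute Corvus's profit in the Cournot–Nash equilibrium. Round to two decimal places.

442.53

Each firm earns π_i = (211 - 2Q)q_i - 92q_i.
First-order condition (treating rivals' output as given): 119 - 4q_i - 2·Σ_{j≠i} q_j = 0.
With identical firms every q_j equals q_i, so Σ_{j≠i} q_j = 2q_i and 119 = 8q_i, giving q_i = 119/8.
Price P = 211 - 2·(357/8) = 487/4.
Corvus's profit: (487/4 - 92)·(119/8) = 442.5313.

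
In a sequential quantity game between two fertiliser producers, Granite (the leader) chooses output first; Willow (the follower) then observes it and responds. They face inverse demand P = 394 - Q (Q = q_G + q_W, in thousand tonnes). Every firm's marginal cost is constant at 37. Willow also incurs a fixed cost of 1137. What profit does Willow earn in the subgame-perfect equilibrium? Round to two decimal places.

The follower Willow best-responds to any q_G: π_W = (394 - Q)q_W - 37q_W.
Setting the follower's marginal profit to zero, 357 - q_G - 2q_W = 0, i.e. q_W = (357 - q_G)/2.
Granite substitutes q_W(q_G) into its own profit: π_G = q_G(394 - q_G - (357 - q_G)/2) - 37q_G = (431/2 - (1/2)q_G)q_G - 37q_G.
Maximising: ∂π_G/∂q_G = 357/2 - q_G = 0, giving q_G = 357/2.
Then q_W = (357 - 357/2)/2 = 357/4.
Price P = 394 - 1071/4 = 505/4.
Willow's profit: (505/4 - 37)·(357/4) - 1137 = 6828.5625.

6828.56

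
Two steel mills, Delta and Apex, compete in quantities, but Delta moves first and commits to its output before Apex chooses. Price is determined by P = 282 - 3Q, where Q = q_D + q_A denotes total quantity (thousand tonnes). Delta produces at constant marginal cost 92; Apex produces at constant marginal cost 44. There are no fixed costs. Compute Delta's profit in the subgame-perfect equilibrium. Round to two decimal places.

840.17

The follower Apex best-responds to any q_D: π_A = (282 - 3Q)q_A - 44q_A.
∂π_A/∂q_A = 238 - 3q_D - 6q_A = 0 gives the reaction function q_A = (238 - 3q_D)/6.
The leader anticipates this reaction. Substituting into P = 282 - 3Q gives P = 163 - (3/2)q_D, so π_D = (163 - (3/2)q_D)q_D - 92q_D.
Maximising: ∂π_D/∂q_D = 71 - 3q_D = 0, giving q_D = 71/3.
Then q_A = (238 - 3·(71/3))/6 = 167/6.
Price P = 282 - 3·(103/2) = 255/2.
Delta's profit: (255/2 - 92)·(71/3) = 840.1667.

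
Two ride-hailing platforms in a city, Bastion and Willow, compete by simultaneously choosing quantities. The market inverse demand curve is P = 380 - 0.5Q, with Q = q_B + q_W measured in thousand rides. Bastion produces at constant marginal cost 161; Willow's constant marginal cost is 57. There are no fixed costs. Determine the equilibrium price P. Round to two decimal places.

199.33

Bastion's profit: π_B = (380 - 0.5Q)q_B - (161q_B). Setting ∂π_B/∂q_B = 0: 219 - q_B - (1/2)(q_W) = 0.
Willow's profit: π_W = (380 - 0.5Q)q_W - (57q_W). Setting ∂π_W/∂q_W = 0: 323 - q_W - (1/2)(q_B) = 0.
Best responses: q_B = (219 - (1/2)q_W), q_W = (323 - (1/2)q_B).
Solving the pair: q_B = 230/3, q_W = 854/3.
Total output Q = 1084/3, so price P = 380 - (1/2)·(1084/3) = 598/3.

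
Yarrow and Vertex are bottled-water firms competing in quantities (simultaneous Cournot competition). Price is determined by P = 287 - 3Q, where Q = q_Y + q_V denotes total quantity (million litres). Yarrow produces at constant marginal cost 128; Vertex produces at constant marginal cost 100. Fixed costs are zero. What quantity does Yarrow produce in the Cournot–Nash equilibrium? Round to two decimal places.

Yarrow's profit: π_Y = (287 - 3Q)q_Y - (128q_Y). Setting ∂π_Y/∂q_Y = 0: 159 - 6q_Y - 3(q_V) = 0.
Vertex's profit: π_V = (287 - 3Q)q_V - (100q_V). Setting ∂π_V/∂q_V = 0: 187 - 6q_V - 3(q_Y) = 0.
Rearranging gives the reaction functions q_Y = (159 - 3q_V)/6 and q_V = (187 - 3q_Y)/6.
Solving the pair: q_Y = 131/9, q_V = 215/9.

14.56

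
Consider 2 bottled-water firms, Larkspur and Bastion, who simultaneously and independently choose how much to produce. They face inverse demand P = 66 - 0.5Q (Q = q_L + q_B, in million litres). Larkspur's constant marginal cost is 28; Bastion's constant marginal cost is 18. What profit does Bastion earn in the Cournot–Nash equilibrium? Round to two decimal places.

747.56

Larkspur's profit: π_L = (66 - 0.5Q)q_L - (28q_L). Setting ∂π_L/∂q_L = 0: 38 - q_L - (1/2)(q_B) = 0.
Bastion's first-order condition: 48 - q_B - (1/2)(q_L) = 0.
Best responses: q_L = (38 - (1/2)q_B), q_B = (48 - (1/2)q_L).
Substituting one into the other gives q_L = 56/3 and q_B = 116/3.
Price P = 66 - (1/2)·(172/3) = 112/3.
Bastion's profit: (112/3 - 18)·(116/3) = 747.5556.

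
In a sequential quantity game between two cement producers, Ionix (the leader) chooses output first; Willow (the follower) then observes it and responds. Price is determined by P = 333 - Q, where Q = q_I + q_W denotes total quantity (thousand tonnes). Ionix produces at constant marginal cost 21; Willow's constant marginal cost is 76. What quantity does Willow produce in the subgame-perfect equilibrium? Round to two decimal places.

The follower Willow best-responds to any q_I: π_W = (333 - Q)q_W - 76q_W.
∂π_W/∂q_W = 257 - q_I - 2q_W = 0 gives the reaction function q_W = (257 - q_I)/2.
The leader anticipates this reaction. Substituting into P = 333 - Q gives P = 409/2 - (1/2)q_I, so π_I = (409/2 - (1/2)q_I)q_I - 21q_I.
Leader FOC: 367/2 - q_I = 0, so q_I = 367/2.
Then q_W = (257 - 367/2)/2 = 147/4.

36.75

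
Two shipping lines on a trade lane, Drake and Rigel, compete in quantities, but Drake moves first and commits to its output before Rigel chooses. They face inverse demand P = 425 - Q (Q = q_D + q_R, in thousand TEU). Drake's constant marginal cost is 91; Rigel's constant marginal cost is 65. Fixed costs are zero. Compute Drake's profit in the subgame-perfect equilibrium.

11858

Solve by backward induction. Given q_D, the follower Rigel maximises π_R = (425 - q_D - q_R)q_R - 65q_R.
Follower FOC: 360 - q_D - 2q_R = 0, so q_R(q_D) = (360 - q_D)/2.
The leader anticipates this reaction. Substituting into P = 425 - Q gives P = 245 - (1/2)q_D, so π_D = (245 - (1/2)q_D)q_D - 91q_D.
Maximising: ∂π_D/∂q_D = 154 - q_D = 0, giving q_D = 154.
Then q_R = (360 - 154)/2 = 103.
Price P = 425 - 257 = 168.
Drake's profit: (168 - 91)·154 = 11858.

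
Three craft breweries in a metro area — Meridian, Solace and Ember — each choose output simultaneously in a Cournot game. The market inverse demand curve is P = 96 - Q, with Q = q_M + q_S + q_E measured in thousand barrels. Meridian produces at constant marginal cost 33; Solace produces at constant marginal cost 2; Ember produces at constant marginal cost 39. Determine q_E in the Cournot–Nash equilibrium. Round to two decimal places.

3.50

Meridian's profit: π_M = (96 - Q)q_M - (33q_M). Setting ∂π_M/∂q_M = 0: 63 - 2q_M - (q_S + q_E) = 0.
Solace's profit: π_S = (96 - Q)q_S - (2q_S). Setting ∂π_S/∂q_S = 0: 94 - 2q_S - (q_M + q_E) = 0.
Ember's first-order condition: 57 - 2q_E - (q_M + q_S) = 0.
Adding the 3 first-order conditions: 214 − 4Q = 0, so Q = 107/2.
Back-substituting: q_M = (63 − 107/2) = 19/2, q_S = (94 − 107/2) = 81/2, q_E = (57 − 107/2) = 7/2.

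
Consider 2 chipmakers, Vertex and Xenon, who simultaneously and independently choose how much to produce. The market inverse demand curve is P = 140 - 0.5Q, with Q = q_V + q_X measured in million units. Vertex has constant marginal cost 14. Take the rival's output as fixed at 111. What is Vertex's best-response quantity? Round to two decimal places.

70.50

With the rival's output fixed at 111, Vertex's profit is π_V = (140 - (1/2)·111 - (1/2)q_V)q_V - (14q_V) = (169/2 - (1/2)q_V)q_V - (14q_V).
∂π_V/∂q_V = 141/2 - q_V = 0, so q_V = 141/2.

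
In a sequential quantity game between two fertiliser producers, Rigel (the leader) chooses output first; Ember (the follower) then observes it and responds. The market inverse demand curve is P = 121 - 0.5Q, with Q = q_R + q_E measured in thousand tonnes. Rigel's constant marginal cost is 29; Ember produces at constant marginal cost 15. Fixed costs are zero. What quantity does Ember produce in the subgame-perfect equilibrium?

67

The follower Ember best-responds to any q_R: π_E = (121 - 0.5Q)q_E - 15q_E.
∂π_E/∂q_E = 106 - (1/2)q_R - q_E = 0 gives the reaction function q_E = (106 - (1/2)q_R).
The leader anticipates this reaction. Substituting into P = 121 - 0.5Q gives P = 68 - (1/4)q_R, so π_R = (68 - (1/4)q_R)q_R - 29q_R.
The leader's first-order condition 39 - (1/2)q_R = 0 yields q_R = 78.
Then q_E = (106 - (1/2)·78) = 67.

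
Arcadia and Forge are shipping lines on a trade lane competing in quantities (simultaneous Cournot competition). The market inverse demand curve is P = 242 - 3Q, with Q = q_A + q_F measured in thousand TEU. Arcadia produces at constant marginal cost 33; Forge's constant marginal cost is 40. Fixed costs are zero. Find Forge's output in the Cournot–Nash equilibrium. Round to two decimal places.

Arcadia's profit: π_A = (242 - 3Q)q_A - (33q_A). Setting ∂π_A/∂q_A = 0: 209 - 6q_A - 3(q_F) = 0.
Forge's profit: π_F = (242 - 3Q)q_F - (40q_F). Setting ∂π_F/∂q_F = 0: 202 - 6q_F - 3(q_A) = 0.
Rearranging gives the reaction functions q_A = (209 - 3q_F)/6 and q_F = (202 - 3q_A)/6.
Substituting one into the other gives q_A = 24 and q_F = 65/3.

21.67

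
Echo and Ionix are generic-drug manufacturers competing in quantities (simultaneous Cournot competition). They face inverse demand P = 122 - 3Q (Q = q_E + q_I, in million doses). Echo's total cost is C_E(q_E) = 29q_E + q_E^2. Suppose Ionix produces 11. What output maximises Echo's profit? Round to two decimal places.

With the rival's output fixed at 11, Echo's profit is π_E = (122 - 3·11 - 3q_E)q_E - (29q_E + q_E²) = (89 - 3q_E)q_E - (29q_E + q_E²).
∂π_E/∂q_E = 60 - 8q_E = 0, so q_E = 15/2.

7.50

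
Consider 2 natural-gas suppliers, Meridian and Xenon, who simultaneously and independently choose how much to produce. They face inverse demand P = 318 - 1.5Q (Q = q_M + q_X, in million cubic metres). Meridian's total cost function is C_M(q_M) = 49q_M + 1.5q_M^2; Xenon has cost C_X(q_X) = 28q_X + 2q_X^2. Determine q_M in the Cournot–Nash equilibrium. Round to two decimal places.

36.43

Meridian's profit: π_M = (318 - 1.5Q)q_M - (49q_M + (3/2)q_M²). Setting ∂π_M/∂q_M = 0: 269 - 6q_M - (3/2)(q_X) = 0.
Xenon's first-order condition: 290 - 7q_X - (3/2)(q_M) = 0.
So q_M = (269 - (3/2)q_X)/6 and q_X = (290 - (3/2)q_M)/7.
Solving the pair: q_M = 36.4277, q_X = 1782/53.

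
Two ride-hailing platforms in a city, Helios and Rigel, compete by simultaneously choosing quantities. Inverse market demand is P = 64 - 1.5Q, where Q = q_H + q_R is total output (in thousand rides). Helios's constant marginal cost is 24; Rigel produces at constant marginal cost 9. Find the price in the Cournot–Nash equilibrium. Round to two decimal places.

Helios's profit: π_H = (64 - 1.5Q)q_H - (24q_H). Setting ∂π_H/∂q_H = 0: 40 - 3q_H - (3/2)(q_R) = 0.
Rigel's profit: π_R = (64 - 1.5Q)q_R - (9q_R). Setting ∂π_R/∂q_R = 0: 55 - 3q_R - (3/2)(q_H) = 0.
So q_H = (40 - (3/2)q_R)/3 and q_R = (55 - (3/2)q_H)/3.
Solving the pair: q_H = 50/9, q_R = 140/9.
Total output Q = 190/9, so price P = 64 - (3/2)·(190/9) = 97/3.

32.33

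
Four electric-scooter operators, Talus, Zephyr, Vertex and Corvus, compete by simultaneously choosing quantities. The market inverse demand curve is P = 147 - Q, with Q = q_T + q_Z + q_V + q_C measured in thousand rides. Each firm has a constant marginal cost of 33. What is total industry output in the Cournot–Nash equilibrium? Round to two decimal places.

91.20

A representative firm's profit is π_i = q_i(147 - Q) - 33q_i.
First-order condition (treating rivals' output as given): 114 - 2q_i - Σ_{j≠i} q_j = 0.
By symmetry each firm produces the same amount; substituting Σ_{j≠i} q_j = 3q_i yields q_i = 114/5.
Total output Q = 114/5 + 114/5 + 114/5 + 114/5 = 456/5.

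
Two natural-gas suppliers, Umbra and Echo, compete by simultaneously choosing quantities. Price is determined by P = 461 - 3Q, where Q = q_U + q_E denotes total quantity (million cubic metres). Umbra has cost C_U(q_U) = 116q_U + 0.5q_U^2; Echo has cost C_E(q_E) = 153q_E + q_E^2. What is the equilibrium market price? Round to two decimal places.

272.26

Umbra's profit: π_U = (461 - 3Q)q_U - (116q_U + (1/2)q_U²). Setting ∂π_U/∂q_U = 0: 345 - 7q_U - 3(q_E) = 0.
Echo's profit: π_E = (461 - 3Q)q_E - (153q_E + q_E²). Setting ∂π_E/∂q_E = 0: 308 - 8q_E - 3(q_U) = 0.
So q_U = (345 - 3q_E)/7 and q_E = (308 - 3q_U)/8.
Substituting one into the other gives q_U = 1836/47 and q_E = 1121/47.
Total output Q = 62.9149, so price P = 461 - 3·62.9149 = 272.2553.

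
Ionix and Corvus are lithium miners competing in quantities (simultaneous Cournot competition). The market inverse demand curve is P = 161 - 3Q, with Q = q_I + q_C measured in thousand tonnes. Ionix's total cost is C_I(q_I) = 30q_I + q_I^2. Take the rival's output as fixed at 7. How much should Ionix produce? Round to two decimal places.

13.75

With the rival's output fixed at 7, Ionix's profit is π_I = (161 - 3·7 - 3q_I)q_I - (30q_I + q_I²) = (140 - 3q_I)q_I - (30q_I + q_I²).
∂π_I/∂q_I = 110 - 8q_I = 0, so q_I = 55/4.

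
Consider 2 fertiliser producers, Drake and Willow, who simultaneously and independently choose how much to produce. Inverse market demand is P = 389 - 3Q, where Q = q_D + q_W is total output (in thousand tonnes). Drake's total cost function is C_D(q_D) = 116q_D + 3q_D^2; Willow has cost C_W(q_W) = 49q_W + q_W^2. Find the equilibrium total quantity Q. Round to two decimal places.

Drake's profit: π_D = (389 - 3Q)q_D - (116q_D + 3q_D²). Setting ∂π_D/∂q_D = 0: 273 - 12q_D - 3(q_W) = 0.
Willow's profit: π_W = (389 - 3Q)q_W - (49q_W + q_W²). Setting ∂π_W/∂q_W = 0: 340 - 8q_W - 3(q_D) = 0.
Rearranging gives the reaction functions q_D = (273 - 3q_W)/12 and q_W = (340 - 3q_D)/8.
Solving the pair: q_D = 388/29, q_W = 1087/29.
Total output Q = 388/29 + 1087/29 = 1475/29.

50.86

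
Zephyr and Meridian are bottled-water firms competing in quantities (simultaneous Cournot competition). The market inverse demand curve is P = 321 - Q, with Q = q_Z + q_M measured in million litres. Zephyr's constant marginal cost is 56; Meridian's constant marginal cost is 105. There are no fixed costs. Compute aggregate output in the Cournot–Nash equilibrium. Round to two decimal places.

Zephyr's profit: π_Z = (321 - Q)q_Z - (56q_Z). Setting ∂π_Z/∂q_Z = 0: 265 - 2q_Z - (q_M) = 0.
Meridian's profit: π_M = (321 - Q)q_M - (105q_M). Setting ∂π_M/∂q_M = 0: 216 - 2q_M - (q_Z) = 0.
Rearranging gives the reaction functions q_Z = (265 - q_M)/2 and q_M = (216 - q_Z)/2.
Solving the pair: q_Z = 314/3, q_M = 167/3.
Total output Q = 314/3 + 167/3 = 481/3.

160.33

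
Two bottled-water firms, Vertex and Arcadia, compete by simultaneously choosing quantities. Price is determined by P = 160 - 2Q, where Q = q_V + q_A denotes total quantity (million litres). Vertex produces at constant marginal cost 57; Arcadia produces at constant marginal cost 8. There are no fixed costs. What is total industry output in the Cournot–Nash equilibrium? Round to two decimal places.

42.50

Vertex's profit: π_V = (160 - 2Q)q_V - (57q_V). Setting ∂π_V/∂q_V = 0: 103 - 4q_V - 2(q_A) = 0.
Arcadia's first-order condition: 152 - 4q_A - 2(q_V) = 0.
Rearranging gives the reaction functions q_V = (103 - 2q_A)/4 and q_A = (152 - 2q_V)/4.
Substituting one into the other gives q_V = 9 and q_A = 67/2.
Total output Q = 9 + 67/2 = 85/2.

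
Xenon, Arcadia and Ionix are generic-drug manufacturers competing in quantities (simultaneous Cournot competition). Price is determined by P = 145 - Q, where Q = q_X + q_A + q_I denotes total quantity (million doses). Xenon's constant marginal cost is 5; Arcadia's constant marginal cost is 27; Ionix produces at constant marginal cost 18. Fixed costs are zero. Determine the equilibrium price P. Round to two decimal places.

Xenon's profit: π_X = (145 - Q)q_X - (5q_X). Setting ∂π_X/∂q_X = 0: 140 - 2q_X - (q_A + q_I) = 0.
Arcadia's profit: π_A = (145 - Q)q_A - (27q_A). Setting ∂π_A/∂q_A = 0: 118 - 2q_A - (q_X + q_I) = 0.
Ionix's first-order condition: 127 - 2q_I - (q_X + q_A) = 0.
Summing all 3 equations gives 385 − 4Q = 0, hence Q = 385/4.
Back-substituting: q_X = (140 − 385/4) = 175/4, q_A = (118 − 385/4) = 87/4, q_I = (127 − 385/4) = 123/4.
Total output Q = 385/4, so price P = 145 - 385/4 = 195/4.

48.75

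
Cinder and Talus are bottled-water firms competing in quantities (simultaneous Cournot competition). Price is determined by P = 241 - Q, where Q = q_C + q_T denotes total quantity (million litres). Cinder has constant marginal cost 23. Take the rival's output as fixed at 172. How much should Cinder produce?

With the rival's output fixed at 172, Cinder's profit is π_C = (241 - 172 - q_C)q_C - (23q_C) = (69 - q_C)q_C - (23q_C).
∂π_C/∂q_C = 46 - 2q_C = 0, so q_C = 23.

23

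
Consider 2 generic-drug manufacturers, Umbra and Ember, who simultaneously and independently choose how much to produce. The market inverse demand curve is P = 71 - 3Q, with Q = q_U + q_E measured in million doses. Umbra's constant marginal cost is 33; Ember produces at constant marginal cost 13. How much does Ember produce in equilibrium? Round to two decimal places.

Umbra's profit: π_U = (71 - 3Q)q_U - (33q_U). Setting ∂π_U/∂q_U = 0: 38 - 6q_U - 3(q_E) = 0.
Ember's first-order condition: 58 - 6q_E - 3(q_U) = 0.
Rearranging gives the reaction functions q_U = (38 - 3q_E)/6 and q_E = (58 - 3q_U)/6.
Solving the pair: q_U = 2, q_E = 26/3.

8.67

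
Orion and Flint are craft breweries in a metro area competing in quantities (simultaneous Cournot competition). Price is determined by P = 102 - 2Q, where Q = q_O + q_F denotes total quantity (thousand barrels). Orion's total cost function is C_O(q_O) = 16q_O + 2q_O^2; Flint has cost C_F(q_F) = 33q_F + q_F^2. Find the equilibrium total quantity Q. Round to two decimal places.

17.23

Orion's profit: π_O = (102 - 2Q)q_O - (16q_O + 2q_O²). Setting ∂π_O/∂q_O = 0: 86 - 8q_O - 2(q_F) = 0.
Flint's first-order condition: 69 - 6q_F - 2(q_O) = 0.
Rearranging gives the reaction functions q_O = (86 - 2q_F)/8 and q_F = (69 - 2q_O)/6.
Solving the pair: q_O = 189/22, q_F = 95/11.
Total output Q = 189/22 + 95/11 = 379/22.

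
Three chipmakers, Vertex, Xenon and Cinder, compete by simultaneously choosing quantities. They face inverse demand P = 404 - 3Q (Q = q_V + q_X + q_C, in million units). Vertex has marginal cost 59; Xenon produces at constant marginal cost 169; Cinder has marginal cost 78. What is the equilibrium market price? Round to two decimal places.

Vertex's profit: π_V = (404 - 3Q)q_V - (59q_V). Setting ∂π_V/∂q_V = 0: 345 - 6q_V - 3(q_X + q_C) = 0.
Xenon's first-order condition: 235 - 6q_X - 3(q_V + q_C) = 0.
Cinder's first-order condition: 326 - 6q_C - 3(q_V + q_X) = 0.
Summing all 3 equations gives 906 − 12Q = 0, hence Q = 151/2.
Back-substituting: q_V = (345 − 453/2)/3 = 79/2, q_X = (235 − 453/2)/3 = 17/6, q_C = (326 − 453/2)/3 = 199/6.
Total output Q = 151/2, so price P = 404 - 3·(151/2) = 355/2.

177.50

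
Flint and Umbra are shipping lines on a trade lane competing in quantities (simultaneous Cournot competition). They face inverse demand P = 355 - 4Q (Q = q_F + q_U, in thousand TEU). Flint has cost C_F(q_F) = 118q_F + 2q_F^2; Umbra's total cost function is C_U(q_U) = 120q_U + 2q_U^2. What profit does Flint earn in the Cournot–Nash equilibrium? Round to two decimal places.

Flint's profit: π_F = (355 - 4Q)q_F - (118q_F + 2q_F²). Setting ∂π_F/∂q_F = 0: 237 - 12q_F - 4(q_U) = 0.
Umbra's first-order condition: 235 - 12q_U - 4(q_F) = 0.
Best responses: q_F = (237 - 4q_U)/12, q_U = (235 - 4q_F)/12.
Substituting one into the other gives q_F = 119/8 and q_U = 117/8.
Price P = 355 - 4·(59/2) = 237.
Flint's profit: 237·(119/8) - 118·(119/8) - 2(119/8)² = 1327.5938.

1327.59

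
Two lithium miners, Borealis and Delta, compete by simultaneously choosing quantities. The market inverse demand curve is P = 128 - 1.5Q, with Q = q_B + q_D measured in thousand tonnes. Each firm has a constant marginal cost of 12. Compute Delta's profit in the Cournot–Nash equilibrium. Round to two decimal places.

Each firm earns π_i = (128 - 1.5Q)q_i - 12q_i.
Setting ∂π_i/∂q_i = 0 with rivals' quantities fixed: 116 - 3q_i - (3/2)q_j = 0.
With identical firms every q_j equals q_i, so q_j = q_i and 116 = (9/2)q_i, giving q_i = 232/9.
Price P = 128 - (3/2)·(464/9) = 152/3.
Delta's profit: (152/3 - 12)·(232/9) = 996.7407.

996.74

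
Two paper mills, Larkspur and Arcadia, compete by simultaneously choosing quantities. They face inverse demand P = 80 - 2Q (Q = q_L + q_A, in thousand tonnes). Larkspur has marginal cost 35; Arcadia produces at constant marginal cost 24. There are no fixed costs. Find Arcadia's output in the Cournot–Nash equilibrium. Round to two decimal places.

Larkspur's profit: π_L = (80 - 2Q)q_L - (35q_L). Setting ∂π_L/∂q_L = 0: 45 - 4q_L - 2(q_A) = 0.
Arcadia's first-order condition: 56 - 4q_A - 2(q_L) = 0.
Rearranging gives the reaction functions q_L = (45 - 2q_A)/4 and q_A = (56 - 2q_L)/4.
Substituting one into the other gives q_L = 17/3 and q_A = 67/6.

11.17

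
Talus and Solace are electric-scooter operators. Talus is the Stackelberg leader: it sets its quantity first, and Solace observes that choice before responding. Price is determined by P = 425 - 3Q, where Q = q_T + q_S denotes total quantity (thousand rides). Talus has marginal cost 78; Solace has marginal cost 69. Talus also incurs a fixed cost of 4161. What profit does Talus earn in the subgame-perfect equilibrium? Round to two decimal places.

Solve by backward induction. Given q_T, the follower Solace maximises π_S = (425 - 3q_T - 3q_S)q_S - 69q_S.
Follower FOC: 356 - 3q_T - 6q_S = 0, so q_S(q_T) = (356 - 3q_T)/6.
The leader anticipates this reaction. Substituting into P = 425 - 3Q gives P = 247 - (3/2)q_T, so π_T = (247 - (3/2)q_T)q_T - 78q_T.
Leader FOC: 169 - 3q_T = 0, so q_T = 169/3.
Then q_S = (356 - 3·(169/3))/6 = 187/6.
Price P = 425 - 3·(175/2) = 325/2.
Talus's profit: (325/2 - 78)·(169/3) - 4161 = 599.1667.

599.17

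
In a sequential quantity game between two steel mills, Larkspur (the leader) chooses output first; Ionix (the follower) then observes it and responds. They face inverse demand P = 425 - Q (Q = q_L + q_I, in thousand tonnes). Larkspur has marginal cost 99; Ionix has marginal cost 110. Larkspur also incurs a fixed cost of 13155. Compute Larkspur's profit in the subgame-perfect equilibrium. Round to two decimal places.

1041.13

The follower Ionix best-responds to any q_L: π_I = (425 - Q)q_I - 110q_I.
Setting the follower's marginal profit to zero, 315 - q_L - 2q_I = 0, i.e. q_I = (315 - q_L)/2.
The leader anticipates this reaction. Substituting into P = 425 - Q gives P = 535/2 - (1/2)q_L, so π_L = (535/2 - (1/2)q_L)q_L - 99q_L.
Maximising: ∂π_L/∂q_L = 337/2 - q_L = 0, giving q_L = 337/2.
Then q_I = (315 - 337/2)/2 = 293/4.
Price P = 425 - 967/4 = 733/4.
Larkspur's profit: (733/4 - 99)·(337/2) - 13155 = 1041.1250.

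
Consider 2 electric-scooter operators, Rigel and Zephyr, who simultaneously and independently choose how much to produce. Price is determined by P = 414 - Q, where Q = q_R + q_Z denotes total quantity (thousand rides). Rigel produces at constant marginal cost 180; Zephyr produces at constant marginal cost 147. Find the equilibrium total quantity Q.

Rigel's profit: π_R = (414 - Q)q_R - (180q_R). Setting ∂π_R/∂q_R = 0: 234 - 2q_R - (q_Z) = 0.
Zephyr's first-order condition: 267 - 2q_Z - (q_R) = 0.
So q_R = (234 - q_Z)/2 and q_Z = (267 - q_R)/2.
Substituting one into the other gives q_R = 67 and q_Z = 100.
Total output Q = 67 + 100 = 167.

167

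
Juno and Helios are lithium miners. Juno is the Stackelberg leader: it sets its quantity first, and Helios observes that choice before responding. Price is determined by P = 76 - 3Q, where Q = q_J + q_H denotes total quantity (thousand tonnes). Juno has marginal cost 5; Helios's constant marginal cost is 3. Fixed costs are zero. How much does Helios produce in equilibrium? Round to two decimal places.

6.42

Solve by backward induction. Given q_J, the follower Helios maximises π_H = (76 - 3q_J - 3q_H)q_H - 3q_H.
Follower FOC: 73 - 3q_J - 6q_H = 0, so q_H(q_J) = (73 - 3q_J)/6.
Juno substitutes q_H(q_J) into its own profit: π_J = q_J(76 - 3q_J - (73 - 3q_J)/2) - 5q_J = (79/2 - (3/2)q_J)q_J - 5q_J.
Leader FOC: 69/2 - 3q_J = 0, so q_J = 23/2.
Then q_H = (73 - 3·(23/2))/6 = 77/12.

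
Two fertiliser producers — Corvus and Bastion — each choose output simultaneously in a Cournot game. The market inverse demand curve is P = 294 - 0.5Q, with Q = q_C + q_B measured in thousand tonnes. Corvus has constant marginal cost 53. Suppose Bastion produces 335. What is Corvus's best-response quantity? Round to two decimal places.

73.50

With the rival's output fixed at 335, Corvus's profit is π_C = (294 - (1/2)·335 - (1/2)q_C)q_C - (53q_C) = (253/2 - (1/2)q_C)q_C - (53q_C).
∂π_C/∂q_C = 147/2 - q_C = 0, so q_C = 147/2.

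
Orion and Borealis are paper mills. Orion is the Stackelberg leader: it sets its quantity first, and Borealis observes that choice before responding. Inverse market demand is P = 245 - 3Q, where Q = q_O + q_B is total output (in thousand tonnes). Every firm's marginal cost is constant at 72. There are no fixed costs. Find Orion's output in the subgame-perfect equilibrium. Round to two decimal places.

The follower Borealis best-responds to any q_O: π_B = (245 - 3Q)q_B - 72q_B.
Follower FOC: 173 - 3q_O - 6q_B = 0, so q_B(q_O) = (173 - 3q_O)/6.
Orion substitutes q_B(q_O) into its own profit: π_O = q_O(245 - 3q_O - (173 - 3q_O)/2) - 72q_O = (317/2 - (3/2)q_O)q_O - 72q_O.
Leader FOC: 173/2 - 3q_O = 0, so q_O = 173/6.
Then q_B = (173 - 3·(173/6))/6 = 173/12.

28.83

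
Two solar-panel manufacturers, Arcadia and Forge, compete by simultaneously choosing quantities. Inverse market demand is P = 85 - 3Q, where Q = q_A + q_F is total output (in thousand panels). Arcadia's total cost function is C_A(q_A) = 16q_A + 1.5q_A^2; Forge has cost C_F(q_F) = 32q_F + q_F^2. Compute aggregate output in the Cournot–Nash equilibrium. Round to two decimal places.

Arcadia's profit: π_A = (85 - 3Q)q_A - (16q_A + (3/2)q_A²). Setting ∂π_A/∂q_A = 0: 69 - 9q_A - 3(q_F) = 0.
Forge's profit: π_F = (85 - 3Q)q_F - (32q_F + q_F²). Setting ∂π_F/∂q_F = 0: 53 - 8q_F - 3(q_A) = 0.
Rearranging gives the reaction functions q_A = (69 - 3q_F)/9 and q_F = (53 - 3q_A)/8.
Solving the pair: q_A = 131/21, q_F = 30/7.
Total output Q = 131/21 + 30/7 = 221/21.

10.52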